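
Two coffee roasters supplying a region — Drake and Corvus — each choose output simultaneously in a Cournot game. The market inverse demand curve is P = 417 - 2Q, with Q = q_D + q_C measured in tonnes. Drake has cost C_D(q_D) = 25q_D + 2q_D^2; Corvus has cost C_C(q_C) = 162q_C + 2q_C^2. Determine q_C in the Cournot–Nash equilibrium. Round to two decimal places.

Drake's profit: π_D = (417 - 2Q)q_D - (25q_D + 2q_D²). Setting ∂π_D/∂q_D = 0: 392 - 8q_D - 2(q_C) = 0.
Corvus's profit: π_C = (417 - 2Q)q_C - (162q_C + 2q_C²). Setting ∂π_C/∂q_C = 0: 255 - 8q_C - 2(q_D) = 0.
Rearranging gives the reaction functions q_D = (392 - 2q_C)/8 and q_C = (255 - 2q_D)/8.
Substituting one into the other gives q_D = 1313/30 and q_C = 314/15.

20.93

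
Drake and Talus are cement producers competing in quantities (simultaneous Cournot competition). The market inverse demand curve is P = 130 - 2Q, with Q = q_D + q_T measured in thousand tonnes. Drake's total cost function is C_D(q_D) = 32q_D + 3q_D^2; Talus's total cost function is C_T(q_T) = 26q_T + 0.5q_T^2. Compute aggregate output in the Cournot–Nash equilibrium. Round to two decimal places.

Drake's profit: π_D = (130 - 2Q)q_D - (32q_D + 3q_D²). Setting ∂π_D/∂q_D = 0: 98 - 10q_D - 2(q_T) = 0.
Talus's first-order condition: 104 - 5q_T - 2(q_D) = 0.
Rearranging gives the reaction functions q_D = (98 - 2q_T)/10 and q_T = (104 - 2q_D)/5.
Substituting one into the other gives q_D = 141/23 and q_T = 422/23.
Total output Q = 141/23 + 422/23 = 563/23.

24.48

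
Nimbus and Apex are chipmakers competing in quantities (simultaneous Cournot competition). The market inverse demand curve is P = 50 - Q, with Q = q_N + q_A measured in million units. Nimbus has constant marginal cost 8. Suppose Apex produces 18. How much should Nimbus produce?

12

With the rival's output fixed at 18, Nimbus's profit is π_N = (50 - 18 - q_N)q_N - (8q_N) = (32 - q_N)q_N - (8q_N).
∂π_N/∂q_N = 24 - 2q_N = 0, so q_N = 12.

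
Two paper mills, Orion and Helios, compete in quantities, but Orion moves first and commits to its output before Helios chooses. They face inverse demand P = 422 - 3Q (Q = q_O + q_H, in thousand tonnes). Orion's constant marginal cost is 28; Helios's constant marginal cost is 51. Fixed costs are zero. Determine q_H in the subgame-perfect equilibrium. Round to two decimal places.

27.08

Solve by backward induction. Given q_O, the follower Helios maximises π_H = (422 - 3q_O - 3q_H)q_H - 51q_H.
Follower FOC: 371 - 3q_O - 6q_H = 0, so q_H(q_O) = (371 - 3q_O)/6.
The leader anticipates this reaction. Substituting into P = 422 - 3Q gives P = 473/2 - (3/2)q_O, so π_O = (473/2 - (3/2)q_O)q_O - 28q_O.
Leader FOC: 417/2 - 3q_O = 0, so q_O = 139/2.
Then q_H = (371 - 3·(139/2))/6 = 325/12.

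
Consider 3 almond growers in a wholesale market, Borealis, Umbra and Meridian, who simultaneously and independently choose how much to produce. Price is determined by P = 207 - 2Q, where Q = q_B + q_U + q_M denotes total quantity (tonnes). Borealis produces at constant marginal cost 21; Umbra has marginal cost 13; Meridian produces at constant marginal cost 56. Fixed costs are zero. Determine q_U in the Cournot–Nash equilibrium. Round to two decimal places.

Borealis's profit: π_B = (207 - 2Q)q_B - (21q_B). Setting ∂π_B/∂q_B = 0: 186 - 4q_B - 2(q_U + q_M) = 0.
Umbra's first-order condition: 194 - 4q_U - 2(q_B + q_M) = 0.
Meridian's profit: π_M = (207 - 2Q)q_M - (56q_M). Setting ∂π_M/∂q_M = 0: 151 - 4q_M - 2(q_B + q_U) = 0.
Adding the 3 first-order conditions: 531 − 8Q = 0, so Q = 531/8.
Back-substituting: q_B = (186 − 531/4)/2 = 213/8, q_U = (194 − 531/4)/2 = 245/8, q_M = (151 − 531/4)/2 = 73/8.

30.63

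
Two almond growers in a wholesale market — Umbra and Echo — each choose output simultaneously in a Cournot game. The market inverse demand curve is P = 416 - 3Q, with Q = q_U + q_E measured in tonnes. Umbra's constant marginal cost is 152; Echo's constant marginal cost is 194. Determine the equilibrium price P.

254

Umbra's profit: π_U = (416 - 3Q)q_U - (152q_U). Setting ∂π_U/∂q_U = 0: 264 - 6q_U - 3(q_E) = 0.
Echo's profit: π_E = (416 - 3Q)q_E - (194q_E). Setting ∂π_E/∂q_E = 0: 222 - 6q_E - 3(q_U) = 0.
Best responses: q_U = (264 - 3q_E)/6, q_E = (222 - 3q_U)/6.
Solving the pair: q_U = 34, q_E = 20.
Total output Q = 54, so price P = 416 - 3·54 = 254.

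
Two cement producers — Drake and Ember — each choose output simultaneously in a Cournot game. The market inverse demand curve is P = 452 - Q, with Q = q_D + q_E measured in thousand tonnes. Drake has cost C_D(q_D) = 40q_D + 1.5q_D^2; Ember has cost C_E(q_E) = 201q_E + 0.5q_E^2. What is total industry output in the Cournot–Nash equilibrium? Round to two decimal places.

Drake's profit: π_D = (452 - Q)q_D - (40q_D + (3/2)q_D²). Setting ∂π_D/∂q_D = 0: 412 - 5q_D - (q_E) = 0.
Ember's first-order condition: 251 - 3q_E - (q_D) = 0.
Best responses: q_D = (412 - q_E)/5, q_E = (251 - q_D)/3.
Substituting one into the other gives q_D = 985/14 and q_E = 843/14.
Total output Q = 985/14 + 843/14 = 914/7.

130.57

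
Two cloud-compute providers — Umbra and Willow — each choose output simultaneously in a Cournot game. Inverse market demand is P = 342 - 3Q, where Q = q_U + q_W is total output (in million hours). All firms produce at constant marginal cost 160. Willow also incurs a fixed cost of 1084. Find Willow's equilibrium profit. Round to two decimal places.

142.81

Each firm earns π_i = (342 - 3Q)q_i - 160q_i.
First-order condition (treating rivals' output as given): 182 - 6q_i - 3q_j = 0.
With identical firms every q_j equals q_i, so q_j = q_i and 182 = 9q_i, giving q_i = 182/9.
Price P = 342 - 3·(364/9) = 662/3.
Willow's profit: (662/3 - 160)·(182/9) - 1084 = 142.8148.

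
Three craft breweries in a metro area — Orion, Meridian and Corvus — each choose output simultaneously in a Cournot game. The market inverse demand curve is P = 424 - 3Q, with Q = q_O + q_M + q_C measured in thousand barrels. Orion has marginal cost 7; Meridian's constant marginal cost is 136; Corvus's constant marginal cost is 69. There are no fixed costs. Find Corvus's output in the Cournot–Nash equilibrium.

30

Orion's profit: π_O = (424 - 3Q)q_O - (7q_O). Setting ∂π_O/∂q_O = 0: 417 - 6q_O - 3(q_M + q_C) = 0.
Meridian's first-order condition: 288 - 6q_M - 3(q_O + q_C) = 0.
Corvus's first-order condition: 355 - 6q_C - 3(q_O + q_M) = 0.
Adding the 3 first-order conditions: 1060 − 12Q = 0, so Q = 265/3.
Back-substituting: q_O = (417 − 265)/3 = 152/3, q_M = (288 − 265)/3 = 23/3, q_C = (355 − 265)/3 = 30.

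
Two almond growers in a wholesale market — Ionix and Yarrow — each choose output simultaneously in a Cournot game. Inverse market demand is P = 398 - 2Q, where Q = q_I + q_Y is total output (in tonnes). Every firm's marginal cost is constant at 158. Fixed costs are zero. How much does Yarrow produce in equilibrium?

A representative firm's profit is π_i = q_i(398 - 2Q) - 158q_i.
First-order condition (treating rivals' output as given): 240 - 4q_i - 2q_j = 0.
By symmetry each firm produces the same amount; substituting q_j = q_i yields q_i = 240/6 = 40.

40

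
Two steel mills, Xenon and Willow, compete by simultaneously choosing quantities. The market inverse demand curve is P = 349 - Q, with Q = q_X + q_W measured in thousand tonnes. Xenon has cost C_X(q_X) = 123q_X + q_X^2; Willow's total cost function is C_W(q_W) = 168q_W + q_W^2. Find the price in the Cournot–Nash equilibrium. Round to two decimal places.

Xenon's profit: π_X = (349 - Q)q_X - (123q_X + q_X²). Setting ∂π_X/∂q_X = 0: 226 - 4q_X - (q_W) = 0.
Willow's first-order condition: 181 - 4q_W - (q_X) = 0.
Best responses: q_X = (226 - q_W)/4, q_W = (181 - q_X)/4.
Substituting one into the other gives q_X = 241/5 and q_W = 166/5.
Total output Q = 407/5, so price P = 349 - 407/5 = 1338/5.

267.60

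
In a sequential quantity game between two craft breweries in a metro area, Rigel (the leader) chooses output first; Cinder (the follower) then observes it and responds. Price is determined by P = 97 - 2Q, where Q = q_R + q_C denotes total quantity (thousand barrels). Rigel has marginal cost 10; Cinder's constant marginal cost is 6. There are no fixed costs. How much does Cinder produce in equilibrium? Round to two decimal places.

The follower Cinder best-responds to any q_R: π_C = (97 - 2Q)q_C - 6q_C.
∂π_C/∂q_C = 91 - 2q_R - 4q_C = 0 gives the reaction function q_C = (91 - 2q_R)/4.
Rigel substitutes q_C(q_R) into its own profit: π_R = q_R(97 - 2q_R - (91 - 2q_R)/2) - 10q_R = (103/2 - q_R)q_R - 10q_R.
The leader's first-order condition 83/2 - 2q_R = 0 yields q_R = 83/4.
Then q_C = (91 - 2·(83/4))/4 = 99/8.

12.38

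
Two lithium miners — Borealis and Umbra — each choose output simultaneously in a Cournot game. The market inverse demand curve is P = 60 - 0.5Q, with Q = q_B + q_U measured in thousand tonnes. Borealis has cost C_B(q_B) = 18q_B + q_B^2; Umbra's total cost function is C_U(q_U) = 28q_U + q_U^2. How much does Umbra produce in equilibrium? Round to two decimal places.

Borealis's profit: π_B = (60 - 0.5Q)q_B - (18q_B + q_B²). Setting ∂π_B/∂q_B = 0: 42 - 3q_B - (1/2)(q_U) = 0.
Umbra's profit: π_U = (60 - 0.5Q)q_U - (28q_U + q_U²). Setting ∂π_U/∂q_U = 0: 32 - 3q_U - (1/2)(q_B) = 0.
Rearranging gives the reaction functions q_B = (42 - (1/2)q_U)/3 and q_U = (32 - (1/2)q_B)/3.
Substituting one into the other gives q_B = 88/7 and q_U = 60/7.

8.57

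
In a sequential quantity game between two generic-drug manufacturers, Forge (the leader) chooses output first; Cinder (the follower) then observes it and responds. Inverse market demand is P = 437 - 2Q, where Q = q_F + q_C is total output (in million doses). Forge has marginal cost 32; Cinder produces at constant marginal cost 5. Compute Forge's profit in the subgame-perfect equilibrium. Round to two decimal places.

8930.25

The follower Cinder best-responds to any q_F: π_C = (437 - 2Q)q_C - 5q_C.
Setting the follower's marginal profit to zero, 432 - 2q_F - 4q_C = 0, i.e. q_C = (432 - 2q_F)/4.
Forge substitutes q_C(q_F) into its own profit: π_F = q_F(437 - 2q_F - (432 - 2q_F)/2) - 32q_F = (221 - q_F)q_F - 32q_F.
Maximising: ∂π_F/∂q_F = 189 - 2q_F = 0, giving q_F = 189/2.
Then q_C = (432 - 2·(189/2))/4 = 243/4.
Price P = 437 - 2·(621/4) = 253/2.
Forge's profit: (253/2 - 32)·(189/2) = 8930.2500.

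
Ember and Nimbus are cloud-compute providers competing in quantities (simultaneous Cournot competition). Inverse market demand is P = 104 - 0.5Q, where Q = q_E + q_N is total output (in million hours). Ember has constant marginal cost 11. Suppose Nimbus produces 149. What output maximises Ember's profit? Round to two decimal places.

18.50

With the rival's output fixed at 149, Ember's profit is π_E = (104 - (1/2)·149 - (1/2)q_E)q_E - (11q_E) = (59/2 - (1/2)q_E)q_E - (11q_E).
∂π_E/∂q_E = 37/2 - q_E = 0, so q_E = 37/2.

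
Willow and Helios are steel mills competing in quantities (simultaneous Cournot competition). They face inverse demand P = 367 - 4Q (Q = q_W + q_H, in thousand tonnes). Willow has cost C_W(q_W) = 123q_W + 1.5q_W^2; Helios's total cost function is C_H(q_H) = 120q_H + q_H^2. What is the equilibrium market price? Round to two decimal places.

Willow's profit: π_W = (367 - 4Q)q_W - (123q_W + (3/2)q_W²). Setting ∂π_W/∂q_W = 0: 244 - 11q_W - 4(q_H) = 0.
Helios's first-order condition: 247 - 10q_H - 4(q_W) = 0.
Best responses: q_W = (244 - 4q_H)/11, q_H = (247 - 4q_W)/10.
Solving the pair: q_W = 726/47, q_H = 1741/94.
Total output Q = 33.9681, so price P = 367 - 4·33.9681 = 231.1277.

231.13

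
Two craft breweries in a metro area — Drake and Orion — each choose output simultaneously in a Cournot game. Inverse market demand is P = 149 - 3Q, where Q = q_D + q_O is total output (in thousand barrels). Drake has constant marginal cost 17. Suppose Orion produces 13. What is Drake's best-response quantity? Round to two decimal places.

15.50

With the rival's output fixed at 13, Drake's profit is π_D = (149 - 3·13 - 3q_D)q_D - (17q_D) = (110 - 3q_D)q_D - (17q_D).
∂π_D/∂q_D = 93 - 6q_D = 0, so q_D = 31/2.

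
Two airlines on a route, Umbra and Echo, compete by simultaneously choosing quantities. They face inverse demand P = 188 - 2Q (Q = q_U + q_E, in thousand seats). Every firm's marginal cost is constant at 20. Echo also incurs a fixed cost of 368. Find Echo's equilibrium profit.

1200

A representative firm's profit is π_i = q_i(188 - 2Q) - 20q_i.
First-order condition (treating rivals' output as given): 168 - 4q_i - 2q_j = 0.
With identical firms every q_j equals q_i, so q_j = q_i and 168 = 6q_i, giving q_i = 28.
Price P = 188 - 2·56 = 76.
Echo's profit: (76 - 20)·28 - 368 = 1200.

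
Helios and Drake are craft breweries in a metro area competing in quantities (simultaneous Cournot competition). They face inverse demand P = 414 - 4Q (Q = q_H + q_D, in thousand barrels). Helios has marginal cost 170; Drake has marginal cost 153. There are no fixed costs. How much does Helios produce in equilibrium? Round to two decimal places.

Helios's profit: π_H = (414 - 4Q)q_H - (170q_H). Setting ∂π_H/∂q_H = 0: 244 - 8q_H - 4(q_D) = 0.
Drake's profit: π_D = (414 - 4Q)q_D - (153q_D). Setting ∂π_D/∂q_D = 0: 261 - 8q_D - 4(q_H) = 0.
So q_H = (244 - 4q_D)/8 and q_D = (261 - 4q_H)/8.
Solving the pair: q_H = 227/12, q_D = 139/6.

18.92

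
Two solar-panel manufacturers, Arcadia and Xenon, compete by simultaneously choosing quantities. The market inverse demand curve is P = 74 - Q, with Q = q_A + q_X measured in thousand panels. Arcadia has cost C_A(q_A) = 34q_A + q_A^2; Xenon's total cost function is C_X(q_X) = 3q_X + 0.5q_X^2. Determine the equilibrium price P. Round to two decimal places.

47.36

Arcadia's profit: π_A = (74 - Q)q_A - (34q_A + q_A²). Setting ∂π_A/∂q_A = 0: 40 - 4q_A - (q_X) = 0.
Xenon's first-order condition: 71 - 3q_X - (q_A) = 0.
Best responses: q_A = (40 - q_X)/4, q_X = (71 - q_A)/3.
Substituting one into the other gives q_A = 49/11 and q_X = 244/11.
Total output Q = 293/11, so price P = 74 - 293/11 = 521/11.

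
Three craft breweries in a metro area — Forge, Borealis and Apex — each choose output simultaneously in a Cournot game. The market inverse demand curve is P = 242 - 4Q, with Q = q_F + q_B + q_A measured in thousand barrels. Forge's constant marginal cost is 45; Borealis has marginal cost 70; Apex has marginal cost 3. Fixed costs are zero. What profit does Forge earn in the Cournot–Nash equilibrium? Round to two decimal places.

506.25

Forge's profit: π_F = (242 - 4Q)q_F - (45q_F). Setting ∂π_F/∂q_F = 0: 197 - 8q_F - 4(q_B + q_A) = 0.
Borealis's first-order condition: 172 - 8q_B - 4(q_F + q_A) = 0.
Apex's profit: π_A = (242 - 4Q)q_A - (3q_A). Setting ∂π_A/∂q_A = 0: 239 - 8q_A - 4(q_F + q_B) = 0.
Adding the 3 conditions: 608 − 8Q − 8Q = 0, i.e. Q = 38.
Back-substituting: q_F = (197 − 152)/4 = 45/4, q_B = (172 − 152)/4 = 5, q_A = (239 − 152)/4 = 87/4.
Price P = 242 - 4·38 = 90.
Forge's profit: (90 - 45)·(45/4) = 506.2500.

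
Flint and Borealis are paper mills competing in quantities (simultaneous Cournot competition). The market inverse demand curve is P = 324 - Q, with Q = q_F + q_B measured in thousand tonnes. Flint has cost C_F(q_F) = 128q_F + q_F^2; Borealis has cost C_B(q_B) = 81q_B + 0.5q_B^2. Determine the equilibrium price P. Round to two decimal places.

222.09

Flint's profit: π_F = (324 - Q)q_F - (128q_F + q_F²). Setting ∂π_F/∂q_F = 0: 196 - 4q_F - (q_B) = 0.
Borealis's profit: π_B = (324 - Q)q_B - (81q_B + (1/2)q_B²). Setting ∂π_B/∂q_B = 0: 243 - 3q_B - (q_F) = 0.
So q_F = (196 - q_B)/4 and q_B = (243 - q_F)/3.
Substituting one into the other gives q_F = 345/11 and q_B = 776/11.
Total output Q = 1121/11, so price P = 324 - 1121/11 = 222.0909.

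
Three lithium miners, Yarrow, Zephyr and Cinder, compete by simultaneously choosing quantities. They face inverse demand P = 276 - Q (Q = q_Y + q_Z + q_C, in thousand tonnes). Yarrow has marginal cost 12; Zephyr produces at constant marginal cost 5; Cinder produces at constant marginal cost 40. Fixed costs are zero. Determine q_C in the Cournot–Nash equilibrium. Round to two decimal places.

43.25

Yarrow's profit: π_Y = (276 - Q)q_Y - (12q_Y). Setting ∂π_Y/∂q_Y = 0: 264 - 2q_Y - (q_Z + q_C) = 0.
Zephyr's first-order condition: 271 - 2q_Z - (q_Y + q_C) = 0.
Cinder's profit: π_C = (276 - Q)q_C - (40q_C). Setting ∂π_C/∂q_C = 0: 236 - 2q_C - (q_Y + q_Z) = 0.
Adding the 3 first-order conditions: 771 − 4Q = 0, so Q = 771/4.
Back-substituting: q_Y = (264 − 771/4) = 285/4, q_Z = (271 − 771/4) = 313/4, q_C = (236 − 771/4) = 173/4.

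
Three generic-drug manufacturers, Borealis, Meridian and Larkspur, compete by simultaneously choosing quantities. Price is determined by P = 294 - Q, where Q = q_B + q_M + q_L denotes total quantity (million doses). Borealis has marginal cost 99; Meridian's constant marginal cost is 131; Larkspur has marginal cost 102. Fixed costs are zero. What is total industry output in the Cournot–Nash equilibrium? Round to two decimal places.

Borealis's profit: π_B = (294 - Q)q_B - (99q_B). Setting ∂π_B/∂q_B = 0: 195 - 2q_B - (q_M + q_L) = 0.
Meridian's first-order condition: 163 - 2q_M - (q_B + q_L) = 0.
Larkspur's first-order condition: 192 - 2q_L - (q_B + q_M) = 0.
Summing all 3 equations gives 550 − 4Q = 0, hence Q = 275/2.
Back-substituting: q_B = (195 − 275/2) = 115/2, q_M = (163 − 275/2) = 51/2, q_L = (192 − 275/2) = 109/2.
Total output Q = 115/2 + 51/2 + 109/2 = 275/2.

137.50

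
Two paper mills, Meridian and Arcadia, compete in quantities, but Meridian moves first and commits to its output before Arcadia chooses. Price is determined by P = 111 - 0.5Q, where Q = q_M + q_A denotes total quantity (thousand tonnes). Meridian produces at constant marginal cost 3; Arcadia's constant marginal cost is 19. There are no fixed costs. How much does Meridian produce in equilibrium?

124

Solve by backward induction. Given q_M, the follower Arcadia maximises π_A = (111 - (1/2)q_M - (1/2)q_A)q_A - 19q_A.
Setting the follower's marginal profit to zero, 92 - (1/2)q_M - q_A = 0, i.e. q_A = (92 - (1/2)q_M).
Meridian substitutes q_A(q_M) into its own profit: π_M = q_M(111 - (1/2)q_M - (92 - (1/2)q_M)/2) - 3q_M = (65 - (1/4)q_M)q_M - 3q_M.
Maximising: ∂π_M/∂q_M = 62 - (1/2)q_M = 0, giving q_M = 124.
Then q_A = (92 - (1/2)·124) = 30.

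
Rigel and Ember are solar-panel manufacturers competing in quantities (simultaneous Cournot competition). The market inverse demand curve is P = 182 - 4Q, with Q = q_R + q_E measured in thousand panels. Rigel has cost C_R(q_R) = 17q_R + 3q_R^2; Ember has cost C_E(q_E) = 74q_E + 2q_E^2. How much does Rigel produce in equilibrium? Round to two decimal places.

10.18

Rigel's profit: π_R = (182 - 4Q)q_R - (17q_R + 3q_R²). Setting ∂π_R/∂q_R = 0: 165 - 14q_R - 4(q_E) = 0.
Ember's first-order condition: 108 - 12q_E - 4(q_R) = 0.
Rearranging gives the reaction functions q_R = (165 - 4q_E)/14 and q_E = (108 - 4q_R)/12.
Substituting one into the other gives q_R = 387/38 and q_E = 213/38.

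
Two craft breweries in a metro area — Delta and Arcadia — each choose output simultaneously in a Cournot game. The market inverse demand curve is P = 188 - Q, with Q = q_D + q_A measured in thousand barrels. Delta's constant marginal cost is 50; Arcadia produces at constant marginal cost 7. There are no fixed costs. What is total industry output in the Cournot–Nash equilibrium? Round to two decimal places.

106.33

Delta's profit: π_D = (188 - Q)q_D - (50q_D). Setting ∂π_D/∂q_D = 0: 138 - 2q_D - (q_A) = 0.
Arcadia's profit: π_A = (188 - Q)q_A - (7q_A). Setting ∂π_A/∂q_A = 0: 181 - 2q_A - (q_D) = 0.
Rearranging gives the reaction functions q_D = (138 - q_A)/2 and q_A = (181 - q_D)/2.
Substituting one into the other gives q_D = 95/3 and q_A = 224/3.
Total output Q = 95/3 + 224/3 = 319/3.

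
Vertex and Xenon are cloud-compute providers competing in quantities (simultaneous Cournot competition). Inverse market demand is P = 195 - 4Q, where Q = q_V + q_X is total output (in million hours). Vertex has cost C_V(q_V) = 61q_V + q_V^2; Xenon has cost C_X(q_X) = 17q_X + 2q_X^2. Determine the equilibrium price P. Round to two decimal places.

Vertex's profit: π_V = (195 - 4Q)q_V - (61q_V + q_V²). Setting ∂π_V/∂q_V = 0: 134 - 10q_V - 4(q_X) = 0.
Xenon's profit: π_X = (195 - 4Q)q_X - (17q_X + 2q_X²). Setting ∂π_X/∂q_X = 0: 178 - 12q_X - 4(q_V) = 0.
Best responses: q_V = (134 - 4q_X)/10, q_X = (178 - 4q_V)/12.
Substituting one into the other gives q_V = 112/13 and q_X = 311/26.
Total output Q = 535/26, so price P = 195 - 4·(535/26) = 1465/13.

112.69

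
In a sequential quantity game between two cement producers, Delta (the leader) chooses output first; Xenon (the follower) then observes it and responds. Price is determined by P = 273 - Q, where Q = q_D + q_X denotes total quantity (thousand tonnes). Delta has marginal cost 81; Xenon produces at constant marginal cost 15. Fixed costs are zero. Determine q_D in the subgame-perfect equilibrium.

The follower Xenon best-responds to any q_D: π_X = (273 - Q)q_X - 15q_X.
Setting the follower's marginal profit to zero, 258 - q_D - 2q_X = 0, i.e. q_X = (258 - q_D)/2.
Delta substitutes q_X(q_D) into its own profit: π_D = q_D(273 - q_D - (258 - q_D)/2) - 81q_D = (144 - (1/2)q_D)q_D - 81q_D.
Leader FOC: 63 - q_D = 0, so q_D = 63.
Then q_X = (258 - 63)/2 = 195/2.

63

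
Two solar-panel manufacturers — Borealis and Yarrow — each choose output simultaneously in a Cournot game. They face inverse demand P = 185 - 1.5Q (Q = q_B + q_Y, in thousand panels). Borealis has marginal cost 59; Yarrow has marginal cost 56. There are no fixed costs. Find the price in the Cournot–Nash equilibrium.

100

Borealis's profit: π_B = (185 - 1.5Q)q_B - (59q_B). Setting ∂π_B/∂q_B = 0: 126 - 3q_B - (3/2)(q_Y) = 0.
Yarrow's profit: π_Y = (185 - 1.5Q)q_Y - (56q_Y). Setting ∂π_Y/∂q_Y = 0: 129 - 3q_Y - (3/2)(q_B) = 0.
Rearranging gives the reaction functions q_B = (126 - (3/2)q_Y)/3 and q_Y = (129 - (3/2)q_B)/3.
Substituting one into the other gives q_B = 82/3 and q_Y = 88/3.
Total output Q = 170/3, so price P = 185 - (3/2)·(170/3) = 100.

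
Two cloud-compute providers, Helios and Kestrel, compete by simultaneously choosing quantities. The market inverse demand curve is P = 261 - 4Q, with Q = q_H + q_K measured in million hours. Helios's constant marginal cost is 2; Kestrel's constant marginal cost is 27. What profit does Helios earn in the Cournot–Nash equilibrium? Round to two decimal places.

2240.44

Helios's profit: π_H = (261 - 4Q)q_H - (2q_H). Setting ∂π_H/∂q_H = 0: 259 - 8q_H - 4(q_K) = 0.
Kestrel's first-order condition: 234 - 8q_K - 4(q_H) = 0.
So q_H = (259 - 4q_K)/8 and q_K = (234 - 4q_H)/8.
Substituting one into the other gives q_H = 71/3 and q_K = 209/12.
Price P = 261 - 4·(493/12) = 290/3.
Helios's profit: (290/3 - 2)·(71/3) = 2240.4444.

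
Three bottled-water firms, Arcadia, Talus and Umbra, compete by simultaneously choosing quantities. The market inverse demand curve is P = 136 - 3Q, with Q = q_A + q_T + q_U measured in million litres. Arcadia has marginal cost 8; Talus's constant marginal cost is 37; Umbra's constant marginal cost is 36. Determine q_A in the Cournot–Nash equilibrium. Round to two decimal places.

Arcadia's profit: π_A = (136 - 3Q)q_A - (8q_A). Setting ∂π_A/∂q_A = 0: 128 - 6q_A - 3(q_T + q_U) = 0.
Talus's first-order condition: 99 - 6q_T - 3(q_A + q_U) = 0.
Umbra's profit: π_U = (136 - 3Q)q_U - (36q_U). Setting ∂π_U/∂q_U = 0: 100 - 6q_U - 3(q_A + q_T) = 0.
Adding the 3 first-order conditions: 327 − 12Q = 0, so Q = 109/4.
Back-substituting: q_A = (128 − 327/4)/3 = 185/12, q_T = (99 − 327/4)/3 = 23/4, q_U = (100 − 327/4)/3 = 73/12.

15.42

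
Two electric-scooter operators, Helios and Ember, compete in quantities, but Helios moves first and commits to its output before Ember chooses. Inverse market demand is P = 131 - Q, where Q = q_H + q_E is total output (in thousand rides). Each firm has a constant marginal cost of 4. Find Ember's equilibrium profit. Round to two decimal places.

Solve by backward induction. Given q_H, the follower Ember maximises π_E = (131 - q_H - q_E)q_E - 4q_E.
∂π_E/∂q_E = 127 - q_H - 2q_E = 0 gives the reaction function q_E = (127 - q_H)/2.
Helios substitutes q_E(q_H) into its own profit: π_H = q_H(131 - q_H - (127 - q_H)/2) - 4q_H = (135/2 - (1/2)q_H)q_H - 4q_H.
The leader's first-order condition 127/2 - q_H = 0 yields q_H = 127/2.
Then q_E = (127 - 127/2)/2 = 127/4.
Price P = 131 - 381/4 = 143/4.
Ember's profit: (143/4 - 4)·(127/4) = 1008.0625.

1008.06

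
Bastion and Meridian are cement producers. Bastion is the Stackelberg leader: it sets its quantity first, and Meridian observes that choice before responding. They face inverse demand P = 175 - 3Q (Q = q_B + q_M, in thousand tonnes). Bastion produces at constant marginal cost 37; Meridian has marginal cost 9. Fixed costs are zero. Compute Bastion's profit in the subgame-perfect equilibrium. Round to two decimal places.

The follower Meridian best-responds to any q_B: π_M = (175 - 3Q)q_M - 9q_M.
Setting the follower's marginal profit to zero, 166 - 3q_B - 6q_M = 0, i.e. q_M = (166 - 3q_B)/6.
Bastion substitutes q_M(q_B) into its own profit: π_B = q_B(175 - 3q_B - (166 - 3q_B)/2) - 37q_B = (92 - (3/2)q_B)q_B - 37q_B.
Maximising: ∂π_B/∂q_B = 55 - 3q_B = 0, giving q_B = 55/3.
Then q_M = (166 - 3·(55/3))/6 = 37/2.
Price P = 175 - 3·(221/6) = 129/2.
Bastion's profit: (129/2 - 37)·(55/3) = 504.1667.

504.17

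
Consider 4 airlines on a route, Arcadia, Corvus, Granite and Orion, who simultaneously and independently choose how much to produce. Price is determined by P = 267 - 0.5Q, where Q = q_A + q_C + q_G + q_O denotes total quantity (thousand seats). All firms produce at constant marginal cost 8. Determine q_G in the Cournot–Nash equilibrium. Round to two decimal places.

A representative firm's profit is π_i = q_i(267 - 0.5Q) - 8q_i.
Setting ∂π_i/∂q_i = 0 with rivals' quantities fixed: 259 - q_i - (1/2)·Σ_{j≠i} q_j = 0.
With identical firms every q_j equals q_i, so Σ_{j≠i} q_j = 3q_i and 259 = (5/2)q_i, giving q_i = 518/5.

103.60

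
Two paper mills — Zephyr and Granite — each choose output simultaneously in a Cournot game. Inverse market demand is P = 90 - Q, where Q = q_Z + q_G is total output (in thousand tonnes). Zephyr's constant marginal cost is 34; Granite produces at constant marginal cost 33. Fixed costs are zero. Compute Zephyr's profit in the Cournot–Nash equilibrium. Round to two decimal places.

Zephyr's profit: π_Z = (90 - Q)q_Z - (34q_Z). Setting ∂π_Z/∂q_Z = 0: 56 - 2q_Z - (q_G) = 0.
Granite's first-order condition: 57 - 2q_G - (q_Z) = 0.
So q_Z = (56 - q_G)/2 and q_G = (57 - q_Z)/2.
Solving the pair: q_Z = 55/3, q_G = 58/3.
Price P = 90 - 113/3 = 157/3.
Zephyr's profit: (157/3 - 34)·(55/3) = 336.1111.

336.11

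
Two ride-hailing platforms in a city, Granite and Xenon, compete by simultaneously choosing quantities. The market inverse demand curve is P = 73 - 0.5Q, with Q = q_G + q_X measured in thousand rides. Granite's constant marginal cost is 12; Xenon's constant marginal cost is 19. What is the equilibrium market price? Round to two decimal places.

34.67

Granite's profit: π_G = (73 - 0.5Q)q_G - (12q_G). Setting ∂π_G/∂q_G = 0: 61 - q_G - (1/2)(q_X) = 0.
Xenon's first-order condition: 54 - q_X - (1/2)(q_G) = 0.
So q_G = (61 - (1/2)q_X) and q_X = (54 - (1/2)q_G).
Substituting one into the other gives q_G = 136/3 and q_X = 94/3.
Total output Q = 230/3, so price P = 73 - (1/2)·(230/3) = 104/3.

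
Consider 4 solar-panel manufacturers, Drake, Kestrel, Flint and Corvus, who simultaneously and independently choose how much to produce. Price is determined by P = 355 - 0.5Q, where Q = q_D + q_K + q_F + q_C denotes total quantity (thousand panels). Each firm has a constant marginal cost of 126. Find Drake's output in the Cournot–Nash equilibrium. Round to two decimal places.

91.60

Each firm earns π_i = (355 - 0.5Q)q_i - 126q_i.
First-order condition (treating rivals' output as given): 229 - q_i - (1/2)·Σ_{j≠i} q_j = 0.
With identical firms every q_j equals q_i, so Σ_{j≠i} q_j = 3q_i and 229 = (5/2)q_i, giving q_i = 458/5.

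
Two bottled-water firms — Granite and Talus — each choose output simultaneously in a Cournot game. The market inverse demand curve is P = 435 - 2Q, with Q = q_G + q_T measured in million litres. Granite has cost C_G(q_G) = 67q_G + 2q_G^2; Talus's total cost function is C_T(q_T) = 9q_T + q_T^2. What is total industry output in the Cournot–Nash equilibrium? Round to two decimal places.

91.55

Granite's profit: π_G = (435 - 2Q)q_G - (67q_G + 2q_G²). Setting ∂π_G/∂q_G = 0: 368 - 8q_G - 2(q_T) = 0.
Talus's profit: π_T = (435 - 2Q)q_T - (9q_T + q_T²). Setting ∂π_T/∂q_T = 0: 426 - 6q_T - 2(q_G) = 0.
Best responses: q_G = (368 - 2q_T)/8, q_T = (426 - 2q_G)/6.
Solving the pair: q_G = 339/11, q_T = 668/11.
Total output Q = 339/11 + 668/11 = 1007/11.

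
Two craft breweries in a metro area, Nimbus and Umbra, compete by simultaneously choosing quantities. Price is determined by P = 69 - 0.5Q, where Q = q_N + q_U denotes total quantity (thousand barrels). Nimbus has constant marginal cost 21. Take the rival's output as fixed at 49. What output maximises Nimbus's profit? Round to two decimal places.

23.50

With the rival's output fixed at 49, Nimbus's profit is π_N = (69 - (1/2)·49 - (1/2)q_N)q_N - (21q_N) = (89/2 - (1/2)q_N)q_N - (21q_N).
∂π_N/∂q_N = 47/2 - q_N = 0, so q_N = 47/2.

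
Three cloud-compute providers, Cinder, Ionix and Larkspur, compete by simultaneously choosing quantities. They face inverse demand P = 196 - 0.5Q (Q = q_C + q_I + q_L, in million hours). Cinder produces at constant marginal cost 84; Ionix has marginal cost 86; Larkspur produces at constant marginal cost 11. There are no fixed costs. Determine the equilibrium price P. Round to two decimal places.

94.25

Cinder's profit: π_C = (196 - 0.5Q)q_C - (84q_C). Setting ∂π_C/∂q_C = 0: 112 - q_C - (1/2)(q_I + q_L) = 0.
Ionix's profit: π_I = (196 - 0.5Q)q_I - (86q_I). Setting ∂π_I/∂q_I = 0: 110 - q_I - (1/2)(q_C + q_L) = 0.
Larkspur's first-order condition: 185 - q_L - (1/2)(q_C + q_I) = 0.
Adding the 3 first-order conditions: 407 − 2Q = 0, so Q = 407/2.
Back-substituting: q_C = (112 − 407/4)/(1/2) = 41/2, q_I = (110 − 407/4)/(1/2) = 33/2, q_L = (185 − 407/4)/(1/2) = 333/2.
Total output Q = 407/2, so price P = 196 - (1/2)·(407/2) = 377/4.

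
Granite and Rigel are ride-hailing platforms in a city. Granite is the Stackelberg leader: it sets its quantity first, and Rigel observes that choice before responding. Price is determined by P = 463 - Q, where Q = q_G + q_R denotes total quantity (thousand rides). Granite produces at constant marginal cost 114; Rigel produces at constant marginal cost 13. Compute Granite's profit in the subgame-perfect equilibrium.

7688

The follower Rigel best-responds to any q_G: π_R = (463 - Q)q_R - 13q_R.
Setting the follower's marginal profit to zero, 450 - q_G - 2q_R = 0, i.e. q_R = (450 - q_G)/2.
The leader anticipates this reaction. Substituting into P = 463 - Q gives P = 238 - (1/2)q_G, so π_G = (238 - (1/2)q_G)q_G - 114q_G.
The leader's first-order condition 124 - q_G = 0 yields q_G = 124.
Then q_R = (450 - 124)/2 = 163.
Price P = 463 - 287 = 176.
Granite's profit: (176 - 114)·124 = 7688.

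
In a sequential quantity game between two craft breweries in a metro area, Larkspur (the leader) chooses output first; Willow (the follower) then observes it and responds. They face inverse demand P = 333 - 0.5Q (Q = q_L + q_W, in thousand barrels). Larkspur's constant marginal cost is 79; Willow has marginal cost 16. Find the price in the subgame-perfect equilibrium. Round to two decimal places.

Solve by backward induction. Given q_L, the follower Willow maximises π_W = (333 - (1/2)q_L - (1/2)q_W)q_W - 16q_W.
Setting the follower's marginal profit to zero, 317 - (1/2)q_L - q_W = 0, i.e. q_W = (317 - (1/2)q_L).
The leader anticipates this reaction. Substituting into P = 333 - 0.5Q gives P = 349/2 - (1/4)q_L, so π_L = (349/2 - (1/4)q_L)q_L - 79q_L.
Leader FOC: 191/2 - (1/2)q_L = 0, so q_L = 191.
Then q_W = (317 - (1/2)·191) = 443/2.
Total output Q = 825/2, so price P = 333 - (1/2)·(825/2) = 507/4.

126.75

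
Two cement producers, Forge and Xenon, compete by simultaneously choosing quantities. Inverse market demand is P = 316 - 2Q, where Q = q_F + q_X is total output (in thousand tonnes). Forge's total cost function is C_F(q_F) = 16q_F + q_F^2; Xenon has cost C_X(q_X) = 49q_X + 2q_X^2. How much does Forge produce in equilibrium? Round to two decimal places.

Forge's profit: π_F = (316 - 2Q)q_F - (16q_F + q_F²). Setting ∂π_F/∂q_F = 0: 300 - 6q_F - 2(q_X) = 0.
Xenon's profit: π_X = (316 - 2Q)q_X - (49q_X + 2q_X²). Setting ∂π_X/∂q_X = 0: 267 - 8q_X - 2(q_F) = 0.
Rearranging gives the reaction functions q_F = (300 - 2q_X)/6 and q_X = (267 - 2q_F)/8.
Substituting one into the other gives q_F = 933/22 and q_X = 501/22.

42.41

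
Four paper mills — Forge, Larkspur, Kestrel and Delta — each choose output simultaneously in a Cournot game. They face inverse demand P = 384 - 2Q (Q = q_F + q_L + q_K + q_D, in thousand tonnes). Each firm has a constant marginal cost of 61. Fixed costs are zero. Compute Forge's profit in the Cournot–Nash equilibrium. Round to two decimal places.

2086.58

Each firm earns π_i = (384 - 2Q)q_i - 61q_i.
Setting ∂π_i/∂q_i = 0 with rivals' quantities fixed: 323 - 4q_i - 2·Σ_{j≠i} q_j = 0.
With identical firms every q_j equals q_i, so Σ_{j≠i} q_j = 3q_i and 323 = 10q_i, giving q_i = 323/10.
Price P = 384 - 2·(646/5) = 628/5.
Forge's profit: (628/5 - 61)·(323/10) = 2086.5800.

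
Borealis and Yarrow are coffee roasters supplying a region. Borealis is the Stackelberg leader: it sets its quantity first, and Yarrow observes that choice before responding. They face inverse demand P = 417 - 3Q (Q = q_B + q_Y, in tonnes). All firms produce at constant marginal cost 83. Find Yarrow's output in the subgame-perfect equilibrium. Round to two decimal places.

27.83

Solve by backward induction. Given q_B, the follower Yarrow maximises π_Y = (417 - 3q_B - 3q_Y)q_Y - 83q_Y.
Follower FOC: 334 - 3q_B - 6q_Y = 0, so q_Y(q_B) = (334 - 3q_B)/6.
The leader anticipates this reaction. Substituting into P = 417 - 3Q gives P = 250 - (3/2)q_B, so π_B = (250 - (3/2)q_B)q_B - 83q_B.
Maximising: ∂π_B/∂q_B = 167 - 3q_B = 0, giving q_B = 167/3.
Then q_Y = (334 - 3·(167/3))/6 = 167/6.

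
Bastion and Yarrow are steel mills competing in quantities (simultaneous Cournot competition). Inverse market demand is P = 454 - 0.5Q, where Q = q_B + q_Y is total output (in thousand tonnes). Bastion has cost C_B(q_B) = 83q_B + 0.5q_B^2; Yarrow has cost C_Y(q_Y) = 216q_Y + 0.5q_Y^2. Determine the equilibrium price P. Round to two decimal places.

332.20

Bastion's profit: π_B = (454 - 0.5Q)q_B - (83q_B + (1/2)q_B²). Setting ∂π_B/∂q_B = 0: 371 - 2q_B - (1/2)(q_Y) = 0.
Yarrow's profit: π_Y = (454 - 0.5Q)q_Y - (216q_Y + (1/2)q_Y²). Setting ∂π_Y/∂q_Y = 0: 238 - 2q_Y - (1/2)(q_B) = 0.
Best responses: q_B = (371 - (1/2)q_Y)/2, q_Y = (238 - (1/2)q_B)/2.
Solving the pair: q_B = 166.1333, q_Y = 1162/15.
Total output Q = 1218/5, so price P = 454 - (1/2)·(1218/5) = 1661/5.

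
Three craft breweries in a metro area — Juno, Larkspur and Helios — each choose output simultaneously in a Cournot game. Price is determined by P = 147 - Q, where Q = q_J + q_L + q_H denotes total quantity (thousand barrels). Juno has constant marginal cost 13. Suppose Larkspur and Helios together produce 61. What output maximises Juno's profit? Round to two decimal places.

36.50

With rivals' combined output fixed at 61, Juno's profit is π_J = (147 - 61 - q_J)q_J - (13q_J) = (86 - q_J)q_J - (13q_J).
∂π_J/∂q_J = 73 - 2q_J = 0, so q_J = 73/2.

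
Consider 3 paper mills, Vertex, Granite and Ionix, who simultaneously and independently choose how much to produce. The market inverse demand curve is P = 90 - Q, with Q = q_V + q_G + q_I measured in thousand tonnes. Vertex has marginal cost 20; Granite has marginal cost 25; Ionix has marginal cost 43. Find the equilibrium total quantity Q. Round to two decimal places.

Vertex's profit: π_V = (90 - Q)q_V - (20q_V). Setting ∂π_V/∂q_V = 0: 70 - 2q_V - (q_G + q_I) = 0.
Granite's first-order condition: 65 - 2q_G - (q_V + q_I) = 0.
Ionix's first-order condition: 47 - 2q_I - (q_V + q_G) = 0.
Adding the 3 conditions: 182 − 2Q − 2Q = 0, i.e. Q = 91/2.
Back-substituting: q_V = (70 − 91/2) = 49/2, q_G = (65 − 91/2) = 39/2, q_I = (47 − 91/2) = 3/2.
Total output Q = 49/2 + 39/2 + 3/2 = 91/2.

45.50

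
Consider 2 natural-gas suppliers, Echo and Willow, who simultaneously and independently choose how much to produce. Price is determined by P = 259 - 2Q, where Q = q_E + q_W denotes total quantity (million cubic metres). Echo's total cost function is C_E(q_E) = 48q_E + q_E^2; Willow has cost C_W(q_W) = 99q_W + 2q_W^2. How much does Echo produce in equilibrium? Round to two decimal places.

31.09

Echo's profit: π_E = (259 - 2Q)q_E - (48q_E + q_E²). Setting ∂π_E/∂q_E = 0: 211 - 6q_E - 2(q_W) = 0.
Willow's profit: π_W = (259 - 2Q)q_W - (99q_W + 2q_W²). Setting ∂π_W/∂q_W = 0: 160 - 8q_W - 2(q_E) = 0.
Best responses: q_E = (211 - 2q_W)/6, q_W = (160 - 2q_E)/8.
Substituting one into the other gives q_E = 342/11 and q_W = 269/22.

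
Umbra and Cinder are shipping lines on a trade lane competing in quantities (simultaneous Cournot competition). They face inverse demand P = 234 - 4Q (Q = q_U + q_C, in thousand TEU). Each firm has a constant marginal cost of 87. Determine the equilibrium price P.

136

A representative firm's profit is π_i = q_i(234 - 4Q) - 87q_i.
First-order condition (treating rivals' output as given): 147 - 8q_i - 4q_j = 0.
With identical firms every q_j equals q_i, so q_j = q_i and 147 = 12q_i, giving q_i = 49/4.
Total output Q = 49/2, so price P = 234 - 4·(49/2) = 136.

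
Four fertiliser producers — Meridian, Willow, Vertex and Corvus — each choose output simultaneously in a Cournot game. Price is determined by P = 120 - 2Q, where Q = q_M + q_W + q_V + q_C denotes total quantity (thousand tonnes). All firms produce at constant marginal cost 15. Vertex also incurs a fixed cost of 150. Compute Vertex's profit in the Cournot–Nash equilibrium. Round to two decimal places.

Each firm earns π_i = (120 - 2Q)q_i - 15q_i.
First-order condition (treating rivals' output as given): 105 - 4q_i - 2·Σ_{j≠i} q_j = 0.
With identical firms every q_j equals q_i, so Σ_{j≠i} q_j = 3q_i and 105 = 10q_i, giving q_i = 21/2.
Price P = 120 - 2·42 = 36.
Vertex's profit: (36 - 15)·(21/2) - 150 = 141/2.

70.50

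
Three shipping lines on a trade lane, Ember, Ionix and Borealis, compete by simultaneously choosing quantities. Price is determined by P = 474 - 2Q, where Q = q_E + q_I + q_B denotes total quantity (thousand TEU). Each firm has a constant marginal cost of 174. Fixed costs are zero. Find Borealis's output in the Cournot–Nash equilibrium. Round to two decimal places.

37.50

A representative firm's profit is π_i = q_i(474 - 2Q) - 174q_i.
Setting ∂π_i/∂q_i = 0 with rivals' quantities fixed: 300 - 4q_i - 2·Σ_{j≠i} q_j = 0.
By symmetry each firm produces the same amount; substituting Σ_{j≠i} q_j = 2q_i yields q_i = 300/8 = 75/2.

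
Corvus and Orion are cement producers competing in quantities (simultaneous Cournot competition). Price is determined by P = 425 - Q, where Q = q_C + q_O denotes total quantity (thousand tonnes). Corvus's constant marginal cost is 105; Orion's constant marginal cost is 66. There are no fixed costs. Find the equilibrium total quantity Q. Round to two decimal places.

Corvus's profit: π_C = (425 - Q)q_C - (105q_C). Setting ∂π_C/∂q_C = 0: 320 - 2q_C - (q_O) = 0.
Orion's profit: π_O = (425 - Q)q_O - (66q_O). Setting ∂π_O/∂q_O = 0: 359 - 2q_O - (q_C) = 0.
Best responses: q_C = (320 - q_O)/2, q_O = (359 - q_C)/2.
Solving the pair: q_C = 281/3, q_O = 398/3.
Total output Q = 281/3 + 398/3 = 679/3.

226.33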